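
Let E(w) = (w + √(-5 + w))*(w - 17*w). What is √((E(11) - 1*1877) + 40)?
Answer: √(-3773 - 176*√6) ≈ 64.839*I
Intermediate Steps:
E(w) = -16*w*(w + √(-5 + w)) (E(w) = (w + √(-5 + w))*(-16*w) = -16*w*(w + √(-5 + w)))
√((E(11) - 1*1877) + 40) = √((-16*11*(11 + √(-5 + 11)) - 1*1877) + 40) = √((-16*11*(11 + √6) - 1877) + 40) = √(((-1936 - 176*√6) - 1877) + 40) = √((-3813 - 176*√6) + 40) = √(-3773 - 176*√6)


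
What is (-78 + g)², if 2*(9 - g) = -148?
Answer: 25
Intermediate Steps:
g = 83 (g = 9 - ½*(-148) = 9 + 74 = 83)
(-78 + g)² = (-78 + 83)² = 5² = 25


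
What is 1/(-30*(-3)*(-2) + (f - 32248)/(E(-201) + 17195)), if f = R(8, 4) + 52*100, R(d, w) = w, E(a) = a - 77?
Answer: -16917/3072104 ≈ -0.0055066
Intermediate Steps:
E(a) = -77 + a
f = 5204 (f = 4 + 52*100 = 4 + 5200 = 5204)
1/(-30*(-3)*(-2) + (f - 32248)/(E(-201) + 17195)) = 1/(-30*(-3)*(-2) + (5204 - 32248)/((-77 - 201) + 17195)) = 1/(90*(-2) - 27044/(-278 + 17195)) = 1/(-180 - 27044/16917) = 1/(-3072104/16917) = -16917/3072104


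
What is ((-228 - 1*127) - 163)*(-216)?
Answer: 111888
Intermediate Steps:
((-228 - 1*127) - 163)*(-216) = ((-228 - 127) - 163)*(-216) = (-355 - 163)*(-216) = -518*(-216) = 111888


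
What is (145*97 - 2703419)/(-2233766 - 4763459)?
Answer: 2689354/6997225 ≈ 0.38435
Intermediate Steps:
(145*97 - 2703419)/(-2233766 - 4763459) = (14065 - 2703419)/(-6997225) = -2689354*(-1/6997225) = 2689354/6997225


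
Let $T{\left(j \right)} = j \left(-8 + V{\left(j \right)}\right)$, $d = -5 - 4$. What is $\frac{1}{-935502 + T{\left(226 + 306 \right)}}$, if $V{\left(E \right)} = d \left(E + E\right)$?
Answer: $- \frac{1}{6034190} \approx -1.6572 \cdot 10^{-7}$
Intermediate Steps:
$d = -9$ ($d = -5 - 4 = -9$)
$V{\left(E \right)} = - 18 E$ ($V{\left(E \right)} = - 9 \left(E + E\right) = - 9 \cdot 2 E = - 18 E$)
$T{\left(j \right)} = j \left(-8 - 18 j\right)$
$\frac{1}{-935502 + T{\left(226 + 306 \right)}} = \frac{1}{-935502 + 2 \left(226 + 306\right) \left(-4 - 9 \left(226 + 306\right)\right)} = \frac{1}{-935502 + 2 \cdot 532 \left(-4 - 4788\right)} = \frac{1}{-935502 + 2 \cdot 532 \left(-4792\right)} = \frac{1}{-935502 - 5098688} = \frac{1}{-6034190} = - \frac{1}{6034190}$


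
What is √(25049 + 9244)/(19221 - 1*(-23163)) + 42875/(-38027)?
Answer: -42875/38027 + √34293/42384 ≈ -1.1231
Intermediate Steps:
√(25049 + 9244)/(19221 - 1*(-23163)) + 42875/(-38027) = √34293/(19221 + 23163) + 42875*(-1/38027) = √34293/42384 - 42875/38027 = -42875/38027 + √34293/42384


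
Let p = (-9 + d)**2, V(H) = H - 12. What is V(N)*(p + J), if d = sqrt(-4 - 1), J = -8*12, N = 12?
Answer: 0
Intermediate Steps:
V(H) = -12 + H
J = -96
d = I*sqrt(5) (d = sqrt(-5) = I*sqrt(5) ≈ 2.2361*I)
p = (-9 + I*sqrt(5))**2 ≈ 76.0 - 40.249*I
V(N)*(p + J) = (-12 + 12)*((9 - I*sqrt(5))**2 - 96) = 0*(-96 + (9 - I*sqrt(5))**2) = 0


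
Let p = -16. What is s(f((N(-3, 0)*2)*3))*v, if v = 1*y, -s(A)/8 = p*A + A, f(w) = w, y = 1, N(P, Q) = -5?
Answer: -3600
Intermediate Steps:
s(A) = 120*A (s(A) = -8*(-16*A + A) = -(-120)*A = 120*A)
v = 1 (v = 1*1 = 1)
s(f((N(-3, 0)*2)*3))*v = (120*(-5*2*3))*1 = (120*(-10*3))*1 = (120*(-30))*1 = -3600*1 = -3600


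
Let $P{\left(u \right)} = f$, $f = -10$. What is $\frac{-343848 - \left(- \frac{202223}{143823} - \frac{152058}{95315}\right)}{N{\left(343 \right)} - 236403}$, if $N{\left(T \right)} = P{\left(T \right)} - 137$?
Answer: $\frac{4713595465591781}{3242743130904750} \approx 1.4536$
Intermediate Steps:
$P{\left(u \right)} = -10$
$N{\left(T \right)} = -147$ ($N{\left(T \right)} = -10 - 137 = -147$)
$\frac{-343848 - \left(- \frac{202223}{143823} - \frac{152058}{95315}\right)}{N{\left(343 \right)} - 236403} = \frac{-343848 - \left(- \frac{202223}{143823} - \frac{152058}{95315}\right)}{-147 - 236403} = \frac{-343848 - - \frac{41144322979}{13708489245}}{-236550} = \left(-343848 + \left(\frac{202223}{143823} + \frac{152058}{95315}\right)\right) \left(- \frac{1}{236550}\right) = \left(-343848 + \frac{41144322979}{13708489245}\right) \left(- \frac{1}{236550}\right) = \left(- \frac{4713595465591781}{13708489245}\right) \left(- \frac{1}{236550}\right) = \frac{4713595465591781}{3242743130904750}$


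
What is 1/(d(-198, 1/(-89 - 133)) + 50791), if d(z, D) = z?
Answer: 1/50593 ≈ 1.9766e-5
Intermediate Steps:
1/(d(-198, 1/(-89 - 133)) + 50791) = 1/(-198 + 50791) = 1/50593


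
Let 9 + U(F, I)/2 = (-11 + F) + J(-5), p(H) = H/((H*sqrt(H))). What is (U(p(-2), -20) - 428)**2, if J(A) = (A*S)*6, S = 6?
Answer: (828 + I*sqrt(2))**2 ≈ 6.8558e+5 + 2342.0*I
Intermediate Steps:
p(H) = 1/sqrt(H) (p(H) = H/(H**(3/2)) = H/H**(3/2) = 1/sqrt(H))
J(A) = 36*A (J(A) = (A*6)*6 = (6*A)*6 = 36*A)
U(F, I) = -400 + 2*F (U(F, I) = -18 + 2*((-11 + F) + 36*(-5)) = -18 + 2*((-11 + F) - 180) = -18 + 2*(-191 + F) = -18 + (-382 + 2*F) = -400 + 2*F)
(U(p(-2), -20) - 428)**2 = ((-400 + 2/sqrt(-2)) - 428)**2 = ((-400 + 2*(-I*sqrt(2)/2)) - 428)**2 = ((-400 - I*sqrt(2)) - 428)**2 = (-828 - I*sqrt(2))**2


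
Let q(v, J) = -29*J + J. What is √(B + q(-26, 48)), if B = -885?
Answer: I*√2229 ≈ 47.212*I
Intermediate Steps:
q(v, J) = -28*J
√(B + q(-26, 48)) = √(-885 - 28*48) = √(-885 - 1344) = √(-2229) = I*√2229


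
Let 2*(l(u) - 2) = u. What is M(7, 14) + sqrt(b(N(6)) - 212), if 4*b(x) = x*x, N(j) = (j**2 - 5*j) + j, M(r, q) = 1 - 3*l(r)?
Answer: -31/2 + 4*I*sqrt(11) ≈ -15.5 + 13.266*I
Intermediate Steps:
l(u) = 2 + u/2
M(r, q) = -5 - 3*r/2 (M(r, q) = 1 - 3*(2 + r/2) = 1 + (-6 - 3*r/2) = -5 - 3*r/2)
N(j) = j**2 - 4*j
b(x) = x**2/4 (b(x) = (x*x)/4 = x**2/4)
M(7, 14) + sqrt(b(N(6)) - 212) = (-5 - 3/2*7) + sqrt((6*(-4 + 6))**2/4 - 212) = (-5 - 21/2) + sqrt((6*2)**2/4 - 212) = -31/2 + sqrt((1/4)*12**2 - 212) = -31/2 + sqrt((1/4)*144 - 212) = -31/2 + sqrt(36 - 212) = -31/2 + sqrt(-176) = -31/2 + 4*I*sqrt(11)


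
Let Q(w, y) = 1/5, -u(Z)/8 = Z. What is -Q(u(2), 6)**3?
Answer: -1/125 ≈ -0.0080000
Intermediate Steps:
u(Z) = -8*Z
Q(w, y) = 1/5
-Q(u(2), 6)**3 = -(1/5)**3 = -1*1/125 = -1/125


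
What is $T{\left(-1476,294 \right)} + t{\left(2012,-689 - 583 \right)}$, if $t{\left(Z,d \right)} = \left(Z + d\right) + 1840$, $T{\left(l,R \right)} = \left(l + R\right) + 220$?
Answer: $1618$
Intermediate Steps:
$T{\left(l,R \right)} = 220 + R + l$ ($T{\left(l,R \right)} = \left(R + l\right) + 220 = 220 + R + l$)
$t{\left(Z,d \right)} = 1840 + Z + d$
$T{\left(-1476,294 \right)} + t{\left(2012,-689 - 583 \right)} = \left(220 + 294 - 1476\right) + \left(1840 + 2012 - 1272\right) = -962 + \left(1840 + 2012 - 1272\right) = -962 + 2580 = 1618$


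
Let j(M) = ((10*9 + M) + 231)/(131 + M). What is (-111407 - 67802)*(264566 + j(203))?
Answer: -7917952537856/167 ≈ -4.7413e+10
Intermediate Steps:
j(M) = (321 + M)/(131 + M) (j(M) = ((90 + M) + 231)/(131 + M) = (321 + M)/(131 + M))
(-111407 - 67802)*(264566 + j(203)) = (-111407 - 67802)*(264566 + (321 + 203)/(131 + 203)) = -179209*(264566 + 524/334) = -179209*(264566 + (1/334)*524) = -179209*(264566 + 262/167) = -179209*44182784/167 = -7917952537856/167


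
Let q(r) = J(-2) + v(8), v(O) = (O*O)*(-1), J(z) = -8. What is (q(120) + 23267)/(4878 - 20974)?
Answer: -23195/16096 ≈ -1.4410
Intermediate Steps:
v(O) = -O² (v(O) = O²*(-1) = -O²)
q(r) = -72 (q(r) = -8 - 1*8² = -8 - 1*64 = -8 - 64 = -72)
(q(120) + 23267)/(4878 - 20974) = (-72 + 23267)/(4878 - 20974) = 23195/(-16096) = 23195*(-1/16096) = -23195/16096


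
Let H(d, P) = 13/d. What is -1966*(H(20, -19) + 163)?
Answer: -3217359/10 ≈ -3.2174e+5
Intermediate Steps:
-1966*(H(20, -19) + 163) = -1966*(13/20 + 163) = -1966*3273/20 = -3217359/10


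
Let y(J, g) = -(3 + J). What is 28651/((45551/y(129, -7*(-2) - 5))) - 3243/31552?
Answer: -10861385487/130656832 ≈ -83.129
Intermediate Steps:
y(J, g) = -3 - J
28651/((45551/y(129, -7*(-2) - 5))) - 3243/31552 = 28651/((45551/(-3 - 1*129))) - 3243/31552 = 28651/((45551/(-3 - 129))) - 3243*1/31552 = 28651/((45551/(-132))) - 3243/31552 = 28651/((45551*(-1/132))) - 3243/31552 = 28651/(-4141/12) - 3243/31552 = 28651*(-12/4141) - 3243/31552 = -343812/4141 - 3243/31552 = -10861385487/130656832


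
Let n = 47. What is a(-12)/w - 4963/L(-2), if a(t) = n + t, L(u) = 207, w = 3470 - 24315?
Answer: -20692196/862983 ≈ -23.978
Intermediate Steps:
w = -20845
a(t) = 47 + t
a(-12)/w - 4963/L(-2) = (47 - 12)/(-20845) - 4963/207 = 35*(-1/20845) - 4963*1/207 = -7/4169 - 4963/207 = -20692196/862983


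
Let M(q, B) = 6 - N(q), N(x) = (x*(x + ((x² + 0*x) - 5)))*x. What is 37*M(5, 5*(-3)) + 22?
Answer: -22881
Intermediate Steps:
N(x) = x²*(-5 + x + x²) (N(x) = (x*(x + ((x² + 0) - 5)))*x = (x*(x + (x² - 5)))*x = (x*(x + (-5 + x²)))*x = (x*(-5 + x + x²))*x = x²*(-5 + x + x²))
M(q, B) = 6 - q²*(-5 + q + q²)
37*M(5, 5*(-3)) + 22 = 37*(6 + 5²*(5 - 1*5 - 1*5²)) + 22 = 37*(6 + 25*(5 - 5 - 1*25)) + 22 = 37*(6 + 25*(5 - 5 - 25)) + 22 = 37*(6 + 25*(-25)) + 22 = 37*(6 - 625) + 22 = 37*(-619) + 22 = -22903 + 22 = -22881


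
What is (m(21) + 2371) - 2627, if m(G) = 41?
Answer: -215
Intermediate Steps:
(m(21) + 2371) - 2627 = (41 + 2371) - 2627 = 2412 - 2627 = -215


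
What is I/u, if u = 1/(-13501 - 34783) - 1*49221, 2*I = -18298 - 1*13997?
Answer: 155933178/475317353 ≈ 0.32806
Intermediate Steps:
I = -32295/2 (I = (-18298 - 1*13997)/2 = (-18298 - 13997)/2 = (½)*(-32295) = -32295/2 ≈ -16148.)
u = -2376586765/48284 (u = 1/(-48284) - 49221 = -1/48284 - 49221 = -2376586765/48284 ≈ -49221.)
I/u = -32295/(2*(-2376586765/48284)) = -32295/2*(-48284/2376586765) = 155933178/475317353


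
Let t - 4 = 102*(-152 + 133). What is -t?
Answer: 1934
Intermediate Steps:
t = -1934 (t = 4 + 102*(-152 + 133) = 4 + 102*(-19) = 4 - 1938 = -1934)
-t = -1*(-1934) = 1934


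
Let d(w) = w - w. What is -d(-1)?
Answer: 0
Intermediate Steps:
d(w) = 0
-d(-1) = -1*0 = 0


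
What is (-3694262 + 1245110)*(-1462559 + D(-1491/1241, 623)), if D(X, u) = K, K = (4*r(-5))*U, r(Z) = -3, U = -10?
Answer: 3581735401728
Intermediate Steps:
K = 120 (K = (4*(-3))*(-10) = -12*(-10) = 120)
D(X, u) = 120
(-3694262 + 1245110)*(-1462559 + D(-1491/1241, 623)) = (-3694262 + 1245110)*(-1462559 + 120) = -2449152*(-1462439) = 3581735401728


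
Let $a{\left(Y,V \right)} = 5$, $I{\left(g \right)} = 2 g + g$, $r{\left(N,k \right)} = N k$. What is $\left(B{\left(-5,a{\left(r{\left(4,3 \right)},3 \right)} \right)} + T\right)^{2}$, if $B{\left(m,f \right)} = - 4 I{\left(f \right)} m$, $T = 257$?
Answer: $310249$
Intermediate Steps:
$I{\left(g \right)} = 3 g$
$B{\left(m,f \right)} = - 12 f m$ ($B{\left(m,f \right)} = - 4 \cdot 3 f m = - 12 f m$)
$\left(B{\left(-5,a{\left(r{\left(4,3 \right)},3 \right)} \right)} + T\right)^{2} = \left(\left(-12\right) 5 \left(-5\right) + 257\right)^{2} = \left(300 + 257\right)^{2} = 557^{2} = 310249$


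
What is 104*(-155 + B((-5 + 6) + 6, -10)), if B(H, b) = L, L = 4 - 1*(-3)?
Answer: -15392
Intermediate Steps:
L = 7 (L = 4 + 3 = 7)
B(H, b) = 7
104*(-155 + B((-5 + 6) + 6, -10)) = 104*(-155 + 7) = 104*(-148) = -15392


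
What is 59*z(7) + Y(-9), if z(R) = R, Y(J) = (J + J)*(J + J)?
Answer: 737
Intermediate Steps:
Y(J) = 4*J² (Y(J) = (2*J)*(2*J) = 4*J²)
59*z(7) + Y(-9) = 59*7 + 4*(-9)² = 413 + 4*81 = 413 + 324 = 737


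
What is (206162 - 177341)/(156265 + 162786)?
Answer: 28821/319051 ≈ 0.090333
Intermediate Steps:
(206162 - 177341)/(156265 + 162786) = 28821/319051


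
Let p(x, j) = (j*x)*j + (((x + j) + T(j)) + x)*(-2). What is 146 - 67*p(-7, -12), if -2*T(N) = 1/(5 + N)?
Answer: 449453/7 ≈ 64208.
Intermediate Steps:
T(N) = -1/(2*(5 + N))
p(x, j) = -4*x - 2*j + 2/(10 + 2*j) + x*j² (p(x, j) = (j*x)*j + (((x + j) - 1/(10 + 2*j)) + x)*(-2) = x*j² + (((j + x) - 1/(10 + 2*j)) + x)*(-2) = x*j² + ((j + x - 1/(10 + 2*j)) + x)*(-2) = x*j² + (j - 1/(10 + 2*j) + 2*x)*(-2) = x*j² + (-4*x - 2*j + 2/(10 + 2*j)) = -4*x - 2*j + 2/(10 + 2*j) + x*j²)
146 - 67*p(-7, -12) = 146 - 67*(1 + (5 - 12)*(-4*(-7) - 2*(-12) - 7*(-12)²))/(5 - 12) = 146 - 67*(1 - 7*(28 + 24 - 7*144))/(-7) = 146 - (-67)*(1 - 7*(28 + 24 - 1008))/7 = 146 - (-67)*(1 - 7*(-956))/7 = 146 - (-67)*(1 + 6692)/7 = 146 - (-67)*6693/7 = 146 - 67*(-6693/7) = 146 + 448431/7 = 449453/7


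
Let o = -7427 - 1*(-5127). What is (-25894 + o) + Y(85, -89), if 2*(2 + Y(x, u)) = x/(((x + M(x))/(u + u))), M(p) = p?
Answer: -56481/2 ≈ -28241.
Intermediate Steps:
o = -2300 (o = -7427 + 5127 = -2300)
Y(x, u) = -2 + u/2 (Y(x, u) = -2 + (x/(((x + x)/(u + u))))/2 = -2 + (x/(((2*x)/((2*u)))))/2 = -2 + (x/(((2*x)*(1/(2*u)))))/2 = -2 + (x/((x/u)))/2 = -2 + (x*(u/x))/2 = -2 + u/2)
(-25894 + o) + Y(85, -89) = (-25894 - 2300) + (-2 + (1/2)*(-89)) = -28194 + (-2 - 89/2) = -28194 - 93/2 = -56481/2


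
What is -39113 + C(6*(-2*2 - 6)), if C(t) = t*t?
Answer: -35513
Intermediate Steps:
C(t) = t²
-39113 + C(6*(-2*2 - 6)) = -39113 + (6*(-2*2 - 6))² = -39113 + (6*(-4 - 6))² = -39113 + (6*(-10))² = -39113 + (-60)² = -39113 + 3600 = -35513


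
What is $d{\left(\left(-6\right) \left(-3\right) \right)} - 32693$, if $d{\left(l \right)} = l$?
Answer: $-32675$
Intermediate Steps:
$d{\left(\left(-6\right) \left(-3\right) \right)} - 32693 = \left(-6\right) \left(-3\right) - 32693 = 18 - 32693 = -32675$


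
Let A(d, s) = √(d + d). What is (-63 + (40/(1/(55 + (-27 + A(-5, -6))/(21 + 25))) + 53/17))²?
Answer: 684930535236/152881 + 33104240*I*√10/8993 ≈ 4.4802e+6 + 11641.0*I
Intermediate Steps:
A(d, s) = √2*√d (A(d, s) = √(2*d) = √2*√d)
(-63 + (40/(1/(55 + (-27 + A(-5, -6))/(21 + 25))) + 53/17))² = (-63 + (40/(1/(55 + (-27 + √2*√(-5))/(21 + 25))) + 53/17))² = (-63 + (40/(1/(55 + (-27 + √2*(I*√5))/46)) + 53*(1/17)))² = (-63 + (40/(1/(55 + (-27 + I*√10)*(1/46))) + 53/17))² = (-63 + (40/(1/(55 + (-27/46 + I*√10/46))) + 53/17))² = (-63 + (40/(1/(2503/46 + I*√10/46)) + 53/17))² = (-63 + (40*(2503/46 + I*√10/46) + 53/17))² = (-63 + ((50060/23 + 20*I*√10/23) + 53/17))² = (-63 + (852239/391 + 20*I*√10/23))² = (827606/391 + 20*I*√10/23)²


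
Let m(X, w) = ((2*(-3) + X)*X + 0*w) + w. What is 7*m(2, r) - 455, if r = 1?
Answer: -504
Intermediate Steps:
m(X, w) = w + X*(-6 + X) (m(X, w) = ((-6 + X)*X + 0) + w = (X*(-6 + X) + 0) + w = X*(-6 + X) + w = w + X*(-6 + X))
7*m(2, r) - 455 = 7*(1 + 2² - 6*2) - 455 = 7*(1 + 4 - 12) - 455 = 7*(-7) - 455 = -49 - 455 = -504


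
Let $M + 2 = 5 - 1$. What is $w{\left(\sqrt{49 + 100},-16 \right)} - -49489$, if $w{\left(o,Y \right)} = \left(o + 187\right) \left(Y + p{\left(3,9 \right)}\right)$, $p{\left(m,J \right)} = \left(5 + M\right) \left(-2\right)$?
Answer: $43879 - 30 \sqrt{149} \approx 43513.0$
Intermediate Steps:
$M = 2$ ($M = -2 + \left(5 - 1\right) = -2 + 4 = 2$)
$p{\left(m,J \right)} = -14$ ($p{\left(m,J \right)} = \left(5 + 2\right) \left(-2\right) = 7 \left(-2\right) = -14$)
$w{\left(o,Y \right)} = \left(-14 + Y\right) \left(187 + o\right)$ ($w{\left(o,Y \right)} = \left(o + 187\right) \left(Y - 14\right) = \left(187 + o\right) \left(-14 + Y\right) = \left(-14 + Y\right) \left(187 + o\right)$)
$w{\left(\sqrt{49 + 100},-16 \right)} - -49489 = \left(-2618 - 14 \sqrt{49 + 100} + 187 \left(-16\right) - 16 \sqrt{49 + 100}\right) - -49489 = \left(-2618 - 14 \sqrt{149} - 2992 - 16 \sqrt{149}\right) + 49489 = \left(-5610 - 30 \sqrt{149}\right) + 49489 = 43879 - 30 \sqrt{149}$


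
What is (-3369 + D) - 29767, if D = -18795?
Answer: -51931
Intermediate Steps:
(-3369 + D) - 29767 = (-3369 - 18795) - 29767 = -22164 - 29767 = -51931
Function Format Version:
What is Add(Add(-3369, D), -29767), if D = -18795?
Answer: -51931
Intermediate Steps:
Add(Add(-3369, D), -29767) = Add(Add(-3369, -18795), -29767) = Add(-22164, -29767) = -51931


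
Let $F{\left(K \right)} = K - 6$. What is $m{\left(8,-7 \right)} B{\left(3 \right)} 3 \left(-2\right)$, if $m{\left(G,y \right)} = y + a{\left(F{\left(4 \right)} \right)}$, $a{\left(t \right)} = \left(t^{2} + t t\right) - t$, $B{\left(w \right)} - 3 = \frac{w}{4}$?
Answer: $- \frac{135}{2} \approx -67.5$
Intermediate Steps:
$F{\left(K \right)} = -6 + K$ ($F{\left(K \right)} = K - 6 = -6 + K$)
$B{\left(w \right)} = 3 + \frac{w}{4}$
$a{\left(t \right)} = - t + 2 t^{2}$ ($a{\left(t \right)} = \left(t^{2} + t^{2}\right) - t = 2 t^{2} - t = - t + 2 t^{2}$)
$m{\left(G,y \right)} = 10 + y$ ($m{\left(G,y \right)} = y + \left(-6 + 4\right) \left(-1 + 2 \left(-6 + 4\right)\right) = y - 2 \left(-1 + 2 \left(-2\right)\right) = y - 2 \left(-1 - 4\right) = y - -10 = y + 10 = 10 + y$)
$m{\left(8,-7 \right)} B{\left(3 \right)} 3 \left(-2\right) = \left(10 - 7\right) \left(3 + \frac{1}{4} \cdot 3\right) 3 \left(-2\right) = 3 \left(3 + \frac{3}{4}\right) 3 \left(-2\right) = 3 \cdot \frac{15}{4} \cdot 3 \left(-2\right) = 3 \cdot \frac{45}{4} \left(-2\right) = \frac{135}{4} \left(-2\right) = - \frac{135}{2}$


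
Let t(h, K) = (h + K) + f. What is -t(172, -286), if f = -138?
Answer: 252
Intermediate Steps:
t(h, K) = -138 + K + h (t(h, K) = (h + K) - 138 = (K + h) - 138 = -138 + K + h)
-t(172, -286) = -(-138 - 286 + 172) = -1*(-252) = 252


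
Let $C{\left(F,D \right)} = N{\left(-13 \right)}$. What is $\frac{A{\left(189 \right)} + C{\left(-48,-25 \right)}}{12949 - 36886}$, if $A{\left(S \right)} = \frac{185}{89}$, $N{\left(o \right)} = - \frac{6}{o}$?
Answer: $- \frac{2939}{27695109} \approx -0.00010612$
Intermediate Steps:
$A{\left(S \right)} = \frac{185}{89}$ ($A{\left(S \right)} = 185 \cdot \frac{1}{89} = \frac{185}{89}$)
$C{\left(F,D \right)} = \frac{6}{13}$ ($C{\left(F,D \right)} = - \frac{6}{-13} = \left(-6\right) \left(- \frac{1}{13}\right) = \frac{6}{13}$)
$\frac{A{\left(189 \right)} + C{\left(-48,-25 \right)}}{12949 - 36886} = \frac{\frac{185}{89} + \frac{6}{13}}{12949 - 36886} = \frac{2939}{1157 \left(-23937\right)} = \frac{2939}{1157} \left(- \frac{1}{23937}\right) = - \frac{2939}{27695109}$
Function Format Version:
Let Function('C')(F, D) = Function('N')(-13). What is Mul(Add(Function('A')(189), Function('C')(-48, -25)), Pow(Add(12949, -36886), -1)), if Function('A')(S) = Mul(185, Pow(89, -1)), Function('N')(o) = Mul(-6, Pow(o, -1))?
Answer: Rational(-2939, 27695109) ≈ -0.00010612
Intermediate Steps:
Function('A')(S) = Rational(185, 89) (Function('A')(S) = Mul(185, Rational(1, 89)) = Rational(185, 89))
Function('C')(F, D) = Rational(6, 13) (Function('C')(F, D) = Mul(-6, Pow(-13, -1)) = Mul(-6, Rational(-1, 13)) = Rational(6, 13))
Mul(Add(Function('A')(189), Function('C')(-48, -25)), Pow(Add(12949, -36886), -1)) = Mul(Add(Rational(185, 89), Rational(6, 13)), Pow(Add(12949, -36886), -1)) = Mul(Rational(2939, 1157), Pow(-23937, -1)) = Mul(Rational(2939, 1157), Rational(-1, 23937)) = Rational(-2939, 27695109)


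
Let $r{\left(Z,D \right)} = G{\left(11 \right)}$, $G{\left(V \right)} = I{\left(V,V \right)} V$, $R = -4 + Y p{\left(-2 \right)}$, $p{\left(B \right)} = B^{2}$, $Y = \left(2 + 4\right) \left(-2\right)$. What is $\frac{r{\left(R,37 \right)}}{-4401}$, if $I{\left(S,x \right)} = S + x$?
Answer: $- \frac{242}{4401} \approx -0.054987$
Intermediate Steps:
$Y = -12$ ($Y = 6 \left(-2\right) = -12$)
$R = -52$ ($R = -4 - 12 \left(-2\right)^{2} = -4 - 48 = -52$)
$G{\left(V \right)} = 2 V^{2}$ ($G{\left(V \right)} = \left(V + V\right) V = 2 V V = 2 V^{2}$)
$r{\left(Z,D \right)} = 242$ ($r{\left(Z,D \right)} = 2 \cdot 11^{2} = 2 \cdot 121 = 242$)
$\frac{r{\left(R,37 \right)}}{-4401} = \frac{242}{-4401} = 242 \left(- \frac{1}{4401}\right) = - \frac{242}{4401}$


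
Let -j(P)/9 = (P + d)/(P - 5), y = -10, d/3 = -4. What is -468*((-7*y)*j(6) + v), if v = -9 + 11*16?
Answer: -1847196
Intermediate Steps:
d = -12 (d = 3*(-4) = -12)
v = 167 (v = -9 + 176 = 167)
j(P) = -9*(-12 + P)/(-5 + P) (j(P) = -9*(P - 12)/(P - 5) = -9*(-12 + P)/(-5 + P))
-468*((-7*y)*j(6) + v) = -468*((-7*(-10))*(9*(12 - 1*6)/(-5 + 6)) + 167) = -468*(70*(9*(12 - 6)/1) + 167) = -468*(70*(9*1*6) + 167) = -468*(70*54 + 167) = -468*(3780 + 167) = -468*3947 = -1847196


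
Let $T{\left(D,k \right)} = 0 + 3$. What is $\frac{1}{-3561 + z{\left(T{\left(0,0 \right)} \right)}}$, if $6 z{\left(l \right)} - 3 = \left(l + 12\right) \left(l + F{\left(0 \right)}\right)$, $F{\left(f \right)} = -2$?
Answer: $- \frac{1}{3558} \approx -0.00028106$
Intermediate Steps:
$T{\left(D,k \right)} = 3$
$z{\left(l \right)} = \frac{1}{2} + \frac{\left(-2 + l\right) \left(12 + l\right)}{6}$ ($z{\left(l \right)} = \frac{1}{2} + \frac{\left(l + 12\right) \left(l - 2\right)}{6} = \frac{1}{2} + \frac{\left(12 + l\right) \left(-2 + l\right)}{6} = \frac{1}{2} + \frac{\left(-2 + l\right) \left(12 + l\right)}{6}$)
$\frac{1}{-3561 + z{\left(T{\left(0,0 \right)} \right)}} = \frac{1}{-3561 + \left(- \frac{7}{2} + \frac{3^{2}}{6} + \frac{5}{3} \cdot 3\right)} = \frac{1}{-3561 + \left(- \frac{7}{2} + \frac{1}{6} \cdot 9 + 5\right)} = \frac{1}{-3561 + \left(- \frac{7}{2} + \frac{3}{2} + 5\right)} = \frac{1}{-3561 + 3} = \frac{1}{-3558} = - \frac{1}{3558}$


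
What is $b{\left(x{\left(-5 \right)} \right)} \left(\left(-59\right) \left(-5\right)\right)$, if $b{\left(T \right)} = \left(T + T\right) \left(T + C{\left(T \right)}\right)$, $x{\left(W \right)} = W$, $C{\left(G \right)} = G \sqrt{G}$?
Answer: $14750 + 14750 i \sqrt{5} \approx 14750.0 + 32982.0 i$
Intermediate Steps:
$C{\left(G \right)} = G^{\frac{3}{2}}$
$b{\left(T \right)} = 2 T \left(T + T^{\frac{3}{2}}\right)$ ($b{\left(T \right)} = \left(T + T\right) \left(T + T^{\frac{3}{2}}\right) = 2 T \left(T + T^{\frac{3}{2}}\right)$)
$b{\left(x{\left(-5 \right)} \right)} \left(\left(-59\right) \left(-5\right)\right) = 2 \left(-5\right) \left(-5 + \left(-5\right)^{\frac{3}{2}}\right) \left(\left(-59\right) \left(-5\right)\right) = 2 \left(-5\right) \left(-5 - 5 i \sqrt{5}\right) 295 = \left(50 + 50 i \sqrt{5}\right) 295 = 14750 + 14750 i \sqrt{5}$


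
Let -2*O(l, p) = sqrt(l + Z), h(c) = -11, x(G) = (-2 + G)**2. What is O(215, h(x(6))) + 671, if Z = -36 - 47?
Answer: 671 - sqrt(33) ≈ 665.26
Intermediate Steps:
Z = -83
O(l, p) = -sqrt(-83 + l)/2 (O(l, p) = -sqrt(l - 83)/2 = -sqrt(-83 + l)/2)
O(215, h(x(6))) + 671 = -sqrt(-83 + 215)/2 + 671 = -sqrt(33) + 671 = 671 - sqrt(33)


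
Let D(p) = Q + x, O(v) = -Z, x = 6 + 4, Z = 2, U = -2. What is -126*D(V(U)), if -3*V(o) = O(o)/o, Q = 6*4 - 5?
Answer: -3654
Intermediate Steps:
x = 10
O(v) = -2 (O(v) = -1*2 = -2)
Q = 19 (Q = 24 - 5 = 19)
V(o) = 2/(3*o) (V(o) = -(-2)/(3*o) = 2/(3*o))
D(p) = 29 (D(p) = 19 + 10 = 29)
-126*D(V(U)) = -126*29 = -3654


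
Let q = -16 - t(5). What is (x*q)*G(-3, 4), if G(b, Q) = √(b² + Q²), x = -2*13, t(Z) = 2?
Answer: 2340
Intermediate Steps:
x = -26
q = -18 (q = -16 - 1*2 = -16 - 2 = -18)
G(b, Q) = √(Q² + b²)
(x*q)*G(-3, 4) = (-26*(-18))*√(4² + (-3)²) = 468*√(16 + 9) = 468*√25 = 468*5 = 2340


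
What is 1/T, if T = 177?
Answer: 1/177 ≈ 0.0056497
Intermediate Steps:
1/T = 1/177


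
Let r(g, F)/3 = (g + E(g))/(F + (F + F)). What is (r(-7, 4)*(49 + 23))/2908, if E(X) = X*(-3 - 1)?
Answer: 189/1454 ≈ 0.12999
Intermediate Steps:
E(X) = -4*X (E(X) = X*(-4) = -4*X)
r(g, F) = -3*g/F (r(g, F) = 3*((g - 4*g)/(F + (F + F))) = 3*((-3*g)/(F + 2*F)) = 3*((-3*g)/((3*F))) = 3*((-3*g)*(1/(3*F))) = 3*(-g/F) = -3*g/F)
(r(-7, 4)*(49 + 23))/2908 = ((-3*(-7)/4)*(49 + 23))/2908 = (-3*(-7)*1/4*72)*(1/2908) = ((21/4)*72)*(1/2908) = 378*(1/2908) = 189/1454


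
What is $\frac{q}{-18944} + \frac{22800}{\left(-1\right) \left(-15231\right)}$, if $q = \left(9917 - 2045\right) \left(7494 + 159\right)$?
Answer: $- \frac{4776826963}{1502792} \approx -3178.6$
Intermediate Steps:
$q = 60244416$ ($q = 7872 \cdot 7653 = 60244416$)
$\frac{q}{-18944} + \frac{22800}{\left(-1\right) \left(-15231\right)} = \frac{60244416}{-18944} + \frac{22800}{\left(-1\right) \left(-15231\right)} = 60244416 \left(- \frac{1}{18944}\right) + \frac{22800}{15231} = - \frac{941319}{296} + 22800 \cdot \frac{1}{15231} = - \frac{941319}{296} + \frac{7600}{5077} = - \frac{4776826963}{1502792}$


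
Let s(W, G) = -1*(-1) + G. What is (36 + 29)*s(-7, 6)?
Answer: 455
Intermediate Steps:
s(W, G) = 1 + G
(36 + 29)*s(-7, 6) = (36 + 29)*(1 + 6) = 65*7 = 455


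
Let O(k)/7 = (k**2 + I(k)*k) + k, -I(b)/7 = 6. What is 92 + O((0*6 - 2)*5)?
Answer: 3662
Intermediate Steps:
I(b) = -42 (I(b) = -7*6 = -42)
O(k) = -287*k + 7*k**2 (O(k) = 7*((k**2 - 42*k) + k) = 7*(k**2 - 41*k) = -287*k + 7*k**2)
92 + O((0*6 - 2)*5) = 92 + 7*((0*6 - 2)*5)*(-41 + (0*6 - 2)*5) = 92 + 7*((0 - 2)*5)*(-41 + (0 - 2)*5) = 92 + 7*(-2*5)*(-41 - 2*5) = 92 + 7*(-10)*(-41 - 10) = 92 + 7*(-10)*(-51) = 92 + 3570 = 3662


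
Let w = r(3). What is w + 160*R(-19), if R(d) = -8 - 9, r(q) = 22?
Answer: -2698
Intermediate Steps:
R(d) = -17
w = 22
w + 160*R(-19) = 22 + 160*(-17) = 22 - 2720 = -2698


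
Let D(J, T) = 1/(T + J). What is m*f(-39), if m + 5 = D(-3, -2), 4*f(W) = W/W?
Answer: -13/10 ≈ -1.3000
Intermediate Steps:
f(W) = ¼ (f(W) = (W/W)/4 = (¼)*1 = ¼)
D(J, T) = 1/(J + T)
m = -26/5 (m = -5 + 1/(-3 - 2) = -5 + 1/(-5) = -5 - ⅕ = -26/5 ≈ -5.2000)
m*f(-39) = -26/5*¼ = -13/10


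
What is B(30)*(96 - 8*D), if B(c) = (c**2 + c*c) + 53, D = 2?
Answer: 148240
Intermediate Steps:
B(c) = 53 + 2*c**2 (B(c) = (c**2 + c**2) + 53 = 2*c**2 + 53 = 53 + 2*c**2)
B(30)*(96 - 8*D) = (53 + 2*30**2)*(96 - 8*2) = (53 + 2*900)*(96 - 1*16) = (53 + 1800)*(96 - 16) = 1853*80 = 148240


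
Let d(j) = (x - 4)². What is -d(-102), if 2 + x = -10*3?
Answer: -1296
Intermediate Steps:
x = -32 (x = -2 - 10*3 = -2 - 2*15 = -2 - 30 = -32)
d(j) = 1296 (d(j) = (-32 - 4)² = (-36)² = 1296)
-d(-102) = -1*1296 = -1296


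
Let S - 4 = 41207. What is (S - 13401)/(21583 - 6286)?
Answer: 9270/5099 ≈ 1.8180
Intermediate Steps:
S = 41211 (S = 4 + 41207 = 41211)
(S - 13401)/(21583 - 6286) = (41211 - 13401)/(21583 - 6286) = 27810/15297 = 27810*(1/15297) = 9270/5099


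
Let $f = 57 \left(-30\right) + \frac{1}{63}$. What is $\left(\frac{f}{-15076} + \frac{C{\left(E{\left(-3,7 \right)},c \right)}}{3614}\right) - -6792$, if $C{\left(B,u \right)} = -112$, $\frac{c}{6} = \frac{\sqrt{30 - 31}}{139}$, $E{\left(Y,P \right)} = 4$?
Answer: $\frac{11657026371647}{1716266916} \approx 6792.1$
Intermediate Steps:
$c = \frac{6 i}{139}$ ($c = 6 \frac{\sqrt{30 - 31}}{139} = 6 \sqrt{-1} \cdot \frac{1}{139} = 6 i \frac{1}{139} = 6 \frac{i}{139} = \frac{6 i}{139} \approx 0.043165 i$)
$f = - \frac{107729}{63}$ ($f = -1710 + \frac{1}{63} = - \frac{107729}{63} \approx -1710.0$)
$\left(\frac{f}{-15076} + \frac{C{\left(E{\left(-3,7 \right)},c \right)}}{3614}\right) - -6792 = \left(- \frac{107729}{63 \left(-15076\right)} - \frac{112}{3614}\right) - -6792 = \left(\left(- \frac{107729}{63}\right) \left(- \frac{1}{15076}\right) - \frac{56}{1807}\right) + 6792 = \left(\frac{107729}{949788} - \frac{56}{1807}\right) + 6792 = \frac{141478175}{1716266916} + 6792 = \frac{11657026371647}{1716266916}$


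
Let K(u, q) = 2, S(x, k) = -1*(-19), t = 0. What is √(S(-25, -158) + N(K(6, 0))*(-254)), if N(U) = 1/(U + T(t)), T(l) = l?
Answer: 6*I*√3 ≈ 10.392*I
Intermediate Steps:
S(x, k) = 19
N(U) = 1/U (N(U) = 1/(U + 0) = 1/U)
√(S(-25, -158) + N(K(6, 0))*(-254)) = √(19 - 254/2) = √(19 + (½)*(-254)) = √(19 - 127) = √(-108) = 6*I*√3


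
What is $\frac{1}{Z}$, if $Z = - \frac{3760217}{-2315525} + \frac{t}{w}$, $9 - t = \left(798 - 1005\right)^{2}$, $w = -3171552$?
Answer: $\frac{305991997700}{501038368241} \approx 0.61072$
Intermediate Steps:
$t = -42840$ ($t = 9 - \left(798 - 1005\right)^{2} = 9 - \left(-207\right)^{2} = 9 - 42849 = -42840$)
$Z = \frac{501038368241}{305991997700}$ ($Z = - \frac{3760217}{-2315525} - \frac{42840}{-3171552} = \left(-3760217\right) \left(- \frac{1}{2315525}\right) - - \frac{1785}{132148} = \frac{3760217}{2315525} + \frac{1785}{132148} = \frac{501038368241}{305991997700} \approx 1.6374$)
$\frac{1}{Z} = \frac{1}{\frac{501038368241}{305991997700}} = \frac{305991997700}{501038368241}$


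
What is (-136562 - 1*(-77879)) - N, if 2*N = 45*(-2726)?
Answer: 2652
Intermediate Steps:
N = -61335 (N = (45*(-2726))/2 = (1/2)*(-122670) = -61335)
(-136562 - 1*(-77879)) - N = (-136562 - 1*(-77879)) - 1*(-61335) = (-136562 + 77879) + 61335 = -58683 + 61335 = 2652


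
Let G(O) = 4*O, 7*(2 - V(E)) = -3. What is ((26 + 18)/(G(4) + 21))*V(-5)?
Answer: 748/259 ≈ 2.8880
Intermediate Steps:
V(E) = 17/7 (V(E) = 2 - ⅐*(-3) = 2 + 3/7 = 17/7)
((26 + 18)/(G(4) + 21))*V(-5) = ((26 + 18)/(4*4 + 21))*(17/7) = (44/(16 + 21))*(17/7) = (44/37)*(17/7) = 748/259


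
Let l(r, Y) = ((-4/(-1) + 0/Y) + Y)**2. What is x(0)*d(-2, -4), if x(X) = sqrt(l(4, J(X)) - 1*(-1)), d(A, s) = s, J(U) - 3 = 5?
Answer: -4*sqrt(145) ≈ -48.166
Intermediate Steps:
J(U) = 8 (J(U) = 3 + 5 = 8)
l(r, Y) = (4 + Y)**2 (l(r, Y) = ((-4*(-1) + 0) + Y)**2 = ((4 + 0) + Y)**2 = (4 + Y)**2)
x(X) = sqrt(145) (x(X) = sqrt((4 + 8)**2 - 1*(-1)) = sqrt(12**2 + 1) = sqrt(144 + 1) = sqrt(145))
x(0)*d(-2, -4) = sqrt(145)*(-4) = -4*sqrt(145)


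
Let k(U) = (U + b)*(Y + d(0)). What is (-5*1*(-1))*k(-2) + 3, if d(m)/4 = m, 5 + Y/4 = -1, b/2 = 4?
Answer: -717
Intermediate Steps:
b = 8 (b = 2*4 = 8)
Y = -24 (Y = -20 + 4*(-1) = -20 - 4 = -24)
d(m) = 4*m
k(U) = -192 - 24*U (k(U) = (U + 8)*(-24 + 4*0) = (8 + U)*(-24 + 0) = (8 + U)*(-24) = -192 - 24*U)
(-5*1*(-1))*k(-2) + 3 = (-5*1*(-1))*(-192 - 24*(-2)) + 3 = (-5*(-1))*(-192 + 48) + 3 = 5*(-144) + 3 = -720 + 3 = -717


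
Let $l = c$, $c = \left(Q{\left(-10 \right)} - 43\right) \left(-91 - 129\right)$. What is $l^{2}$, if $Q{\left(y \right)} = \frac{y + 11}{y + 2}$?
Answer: $\frac{360050625}{4} \approx 9.0013 \cdot 10^{7}$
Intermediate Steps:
$Q{\left(y \right)} = \frac{11 + y}{2 + y}$
$c = \frac{18975}{2}$ ($c = \left(\frac{11 - 10}{2 - 10} - 43\right) \left(-91 - 129\right) = \left(\frac{1}{-8} \cdot 1 - 43\right) \left(-220\right) = \left(\left(- \frac{1}{8}\right) 1 - 43\right) \left(-220\right) = \left(- \frac{1}{8} - 43\right) \left(-220\right) = \left(- \frac{345}{8}\right) \left(-220\right) = \frac{18975}{2} \approx 9487.5$)
$l = \frac{18975}{2} \approx 9487.5$
$l^{2} = \left(\frac{18975}{2}\right)^{2} = \frac{360050625}{4}$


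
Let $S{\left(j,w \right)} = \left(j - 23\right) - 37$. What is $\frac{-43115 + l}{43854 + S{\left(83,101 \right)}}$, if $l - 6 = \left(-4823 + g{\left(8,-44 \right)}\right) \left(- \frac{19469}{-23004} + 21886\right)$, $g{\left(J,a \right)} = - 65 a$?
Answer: $- \frac{989332759955}{1009346508} \approx -980.17$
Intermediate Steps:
$S{\left(j,w \right)} = -60 + j$ ($S{\left(j,w \right)} = \left(j - 23\right) - 37 = \left(-23 + j\right) - 37 = -60 + j$)
$l = - \frac{988340942495}{23004}$ ($l = 6 + \left(-4823 - -2860\right) \left(- \frac{19469}{-23004} + 21886\right) = 6 + \left(-4823 + 2860\right) \left(\left(-19469\right) \left(- \frac{1}{23004}\right) + 21886\right) = 6 - 1963 \left(\frac{19469}{23004} + 21886\right) = 6 - \frac{988341080519}{23004} = - \frac{988340942495}{23004} \approx -4.2964 \cdot 10^{7}$)
$\frac{-43115 + l}{43854 + S{\left(83,101 \right)}} = \frac{-43115 - \frac{988340942495}{23004}}{43854 + \left(-60 + 83\right)} = - \frac{989332759955}{23004 \left(43854 + 23\right)} = - \frac{989332759955}{23004 \cdot 43877} = \left(- \frac{989332759955}{23004}\right) \frac{1}{43877} = - \frac{989332759955}{1009346508}$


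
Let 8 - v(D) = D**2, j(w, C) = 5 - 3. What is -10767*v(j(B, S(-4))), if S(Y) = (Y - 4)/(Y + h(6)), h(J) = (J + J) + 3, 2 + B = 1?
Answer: -43068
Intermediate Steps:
B = -1 (B = -2 + 1 = -1)
h(J) = 3 + 2*J (h(J) = 2*J + 3 = 3 + 2*J)
S(Y) = (-4 + Y)/(15 + Y) (S(Y) = (Y - 4)/(Y + (3 + 2*6)) = (-4 + Y)/(Y + (3 + 12)) = (-4 + Y)/(Y + 15) = (-4 + Y)/(15 + Y))
j(w, C) = 2
v(D) = 8 - D**2
-10767*v(j(B, S(-4))) = -10767*(8 - 1*2**2) = -10767*(8 - 1*4) = -10767*(8 - 4) = -10767*4 = -43068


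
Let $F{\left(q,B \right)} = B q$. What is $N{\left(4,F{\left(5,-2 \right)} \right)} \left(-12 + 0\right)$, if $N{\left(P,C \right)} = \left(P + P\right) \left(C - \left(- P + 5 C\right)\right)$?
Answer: $-4224$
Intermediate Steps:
$N{\left(P,C \right)} = 2 P \left(P - 4 C\right)$ ($N{\left(P,C \right)} = 2 P \left(C - \left(- P + 5 C\right)\right) = 2 P \left(P - 4 C\right)$)
$N{\left(4,F{\left(5,-2 \right)} \right)} \left(-12 + 0\right) = 2 \cdot 4 \left(4 - 4 \left(\left(-2\right) 5\right)\right) \left(-12 + 0\right) = 2 \cdot 4 \left(4 - -40\right) \left(-12\right) = 2 \cdot 4 \left(4 + 40\right) \left(-12\right) = 2 \cdot 4 \cdot 44 \left(-12\right) = 352 \left(-12\right) = -4224$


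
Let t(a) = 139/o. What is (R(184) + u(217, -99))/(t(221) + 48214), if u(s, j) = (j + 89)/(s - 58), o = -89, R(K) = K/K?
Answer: 13261/682254213 ≈ 1.9437e-5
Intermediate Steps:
R(K) = 1
u(s, j) = (89 + j)/(-58 + s)
t(a) = -139/89 (t(a) = 139/(-89) = 139*(-1/89) = -139/89)
(R(184) + u(217, -99))/(t(221) + 48214) = (1 + (89 - 99)/(-58 + 217))/(-139/89 + 48214) = (1 - 10/159)/(4290907/89) = (1 + (1/159)*(-10))*(89/4290907) = (1 - 10/159)*(89/4290907) = (149/159)*(89/4290907) = 13261/682254213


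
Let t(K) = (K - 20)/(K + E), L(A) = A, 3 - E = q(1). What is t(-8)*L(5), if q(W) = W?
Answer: 70/3 ≈ 23.333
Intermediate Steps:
E = 2 (E = 3 - 1*1 = 3 - 1 = 2)
t(K) = (-20 + K)/(2 + K) (t(K) = (K - 20)/(K + 2) = (-20 + K)/(2 + K))
t(-8)*L(5) = ((-20 - 8)/(2 - 8))*5 = (-28/(-6))*5 = -⅙*(-28)*5 = (14/3)*5 = 70/3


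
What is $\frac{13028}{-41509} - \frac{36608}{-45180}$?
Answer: $\frac{232739108}{468844155} \approx 0.49641$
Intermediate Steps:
$\frac{13028}{-41509} - \frac{36608}{-45180} = 13028 \left(- \frac{1}{41509}\right) - - \frac{9152}{11295} = - \frac{13028}{41509} + \frac{9152}{11295} = \frac{232739108}{468844155}$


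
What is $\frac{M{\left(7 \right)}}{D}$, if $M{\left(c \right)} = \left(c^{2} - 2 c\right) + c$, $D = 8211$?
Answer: $\frac{2}{391} \approx 0.0051151$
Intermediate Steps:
$M{\left(c \right)} = c^{2} - c$
$\frac{M{\left(7 \right)}}{D} = \frac{7 \left(-1 + 7\right)}{8211} = \frac{7 \cdot 6}{8211} = \frac{1}{8211} \cdot 42 = \frac{2}{391}$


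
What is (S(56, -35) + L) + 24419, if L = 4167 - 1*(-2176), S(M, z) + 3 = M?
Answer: 30815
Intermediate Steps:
S(M, z) = -3 + M
L = 6343 (L = 4167 + 2176 = 6343)
(S(56, -35) + L) + 24419 = ((-3 + 56) + 6343) + 24419 = (53 + 6343) + 24419 = 6396 + 24419 = 30815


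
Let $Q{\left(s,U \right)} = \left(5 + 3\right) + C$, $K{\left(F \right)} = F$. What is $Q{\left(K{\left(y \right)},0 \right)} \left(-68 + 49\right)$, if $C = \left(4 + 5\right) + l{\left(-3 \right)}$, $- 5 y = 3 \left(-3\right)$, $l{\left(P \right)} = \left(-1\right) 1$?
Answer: $-304$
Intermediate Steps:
$l{\left(P \right)} = -1$
$y = \frac{9}{5}$ ($y = - \frac{3 \left(-3\right)}{5} = \left(- \frac{1}{5}\right) \left(-9\right) = \frac{9}{5} \approx 1.8$)
$C = 8$ ($C = \left(4 + 5\right) - 1 = 9 - 1 = 8$)
$Q{\left(s,U \right)} = 16$ ($Q{\left(s,U \right)} = \left(5 + 3\right) + 8 = 8 + 8 = 16$)
$Q{\left(K{\left(y \right)},0 \right)} \left(-68 + 49\right) = 16 \left(-68 + 49\right) = 16 \left(-19\right) = -304$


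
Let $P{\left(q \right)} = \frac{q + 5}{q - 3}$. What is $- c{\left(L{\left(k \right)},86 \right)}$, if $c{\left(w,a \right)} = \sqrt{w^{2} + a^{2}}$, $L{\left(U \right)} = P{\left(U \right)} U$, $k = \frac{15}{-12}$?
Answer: $- \frac{\sqrt{34204729}}{68} \approx -86.007$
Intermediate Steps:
$P{\left(q \right)} = \frac{5 + q}{-3 + q}$
$k = - \frac{5}{4}$ ($k = 15 \left(- \frac{1}{12}\right) = - \frac{5}{4} \approx -1.25$)
$L{\left(U \right)} = \frac{U \left(5 + U\right)}{-3 + U}$ ($L{\left(U \right)} = \frac{5 + U}{-3 + U} U = \frac{U \left(5 + U\right)}{-3 + U}$)
$c{\left(w,a \right)} = \sqrt{a^{2} + w^{2}}$
$- c{\left(L{\left(k \right)},86 \right)} = - \sqrt{86^{2} + \left(- \frac{5 \left(5 - \frac{5}{4}\right)}{4 \left(-3 - \frac{5}{4}\right)}\right)^{2}} = - \sqrt{7396 + \left(\left(- \frac{5}{4}\right) \frac{1}{- \frac{17}{4}} \cdot \frac{15}{4}\right)^{2}} = - \sqrt{7396 + \left(\left(- \frac{5}{4}\right) \left(- \frac{4}{17}\right) \frac{15}{4}\right)^{2}} = - \sqrt{7396 + \left(\frac{75}{68}\right)^{2}} = - \sqrt{7396 + \frac{5625}{4624}} = - \sqrt{\frac{34204729}{4624}} = - \frac{\sqrt{34204729}}{68}$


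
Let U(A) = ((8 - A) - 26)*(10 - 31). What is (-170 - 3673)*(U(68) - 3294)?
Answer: 5718384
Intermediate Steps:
U(A) = 378 + 21*A (U(A) = (-18 - A)*(-21) = 378 + 21*A)
(-170 - 3673)*(U(68) - 3294) = (-170 - 3673)*((378 + 21*68) - 3294) = -3843*((378 + 1428) - 3294) = -3843*(1806 - 3294) = -3843*(-1488) = 5718384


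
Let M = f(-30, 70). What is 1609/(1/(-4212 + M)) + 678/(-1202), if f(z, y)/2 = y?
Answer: -3937660987/601 ≈ -6.5518e+6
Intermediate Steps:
f(z, y) = 2*y
M = 140 (M = 2*70 = 140)
1609/(1/(-4212 + M)) + 678/(-1202) = 1609/(1/(-4212 + 140)) + 678/(-1202) = 1609/(1/(-4072)) + 678*(-1/1202) = 1609/(-1/4072) - 339/601 = 1609*(-4072) - 339/601 = -6551848 - 339/601 = -3937660987/601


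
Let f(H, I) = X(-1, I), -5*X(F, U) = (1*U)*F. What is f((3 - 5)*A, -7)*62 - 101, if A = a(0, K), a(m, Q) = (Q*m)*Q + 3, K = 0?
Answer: -939/5 ≈ -187.80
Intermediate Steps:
X(F, U) = -F*U/5 (X(F, U) = -1*U*F/5 = -U*F/5 = -F*U/5)
a(m, Q) = 3 + m*Q**2 (a(m, Q) = m*Q**2 + 3 = 3 + m*Q**2)
A = 3 (A = 3 + 0*0**2 = 3 + 0*0 = 3 + 0 = 3)
f(H, I) = I/5 (f(H, I) = -1/5*(-1)*I = I/5)
f((3 - 5)*A, -7)*62 - 101 = ((1/5)*(-7))*62 - 101 = -7/5*62 - 101 = -434/5 - 101 = -939/5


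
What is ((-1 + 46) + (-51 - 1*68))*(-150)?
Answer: 11100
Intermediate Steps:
((-1 + 46) + (-51 - 1*68))*(-150) = (45 + (-51 - 68))*(-150) = (45 - 119)*(-150) = -74*(-150) = 11100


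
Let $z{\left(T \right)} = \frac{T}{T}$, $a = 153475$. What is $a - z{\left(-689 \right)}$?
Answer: $153474$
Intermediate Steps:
$z{\left(T \right)} = 1$
$a - z{\left(-689 \right)} = 153475 - 1 = 153474$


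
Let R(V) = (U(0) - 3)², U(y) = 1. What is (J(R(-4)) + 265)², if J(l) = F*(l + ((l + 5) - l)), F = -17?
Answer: 12544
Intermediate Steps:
R(V) = 4 (R(V) = (1 - 3)² = (-2)² = 4)
J(l) = -85 - 17*l (J(l) = -17*(l + ((l + 5) - l)) = -17*(l + ((5 + l) - l)) = -17*(l + 5) = -17*(5 + l) = -85 - 17*l)
(J(R(-4)) + 265)² = ((-85 - 17*4) + 265)² = ((-85 - 68) + 265)² = (-153 + 265)² = 112² = 12544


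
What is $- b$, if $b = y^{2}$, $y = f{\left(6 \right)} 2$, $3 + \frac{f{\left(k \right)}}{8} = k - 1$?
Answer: $-1024$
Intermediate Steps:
$f{\left(k \right)} = -32 + 8 k$ ($f{\left(k \right)} = -24 + 8 \left(k - 1\right) = -24 + 8 \left(-1 + k\right) = -24 + \left(-8 + 8 k\right) = -32 + 8 k$)
$y = 32$ ($y = \left(-32 + 8 \cdot 6\right) 2 = \left(-32 + 48\right) 2 = 16 \cdot 2 = 32$)
$b = 1024$ ($b = 32^{2} = 1024$)
$- b = \left(-1\right) 1024 = -1024$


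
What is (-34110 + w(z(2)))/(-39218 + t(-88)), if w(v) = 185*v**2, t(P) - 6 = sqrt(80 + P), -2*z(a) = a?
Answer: 332566775/384395238 + 33925*I*sqrt(2)/768790476 ≈ 0.86517 + 6.2406e-5*I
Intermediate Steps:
z(a) = -a/2
t(P) = 6 + sqrt(80 + P)
(-34110 + w(z(2)))/(-39218 + t(-88)) = (-34110 + 185*(-1/2*2)**2)/(-39218 + (6 + sqrt(80 - 88))) = (-34110 + 185*(-1)**2)/(-39218 + (6 + sqrt(-8))) = (-34110 + 185*1)/(-39218 + (6 + 2*I*sqrt(2))) = (-34110 + 185)/(-39212 + 2*I*sqrt(2)) = -33925/(-39212 + 2*I*sqrt(2))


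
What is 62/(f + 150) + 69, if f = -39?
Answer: 7721/111 ≈ 69.559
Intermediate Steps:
62/(f + 150) + 69 = 62/(-39 + 150) + 69 = 62/111 + 69 = 7721/111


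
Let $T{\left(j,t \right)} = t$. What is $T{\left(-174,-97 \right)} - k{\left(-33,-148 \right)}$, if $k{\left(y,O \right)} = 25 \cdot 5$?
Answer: $-222$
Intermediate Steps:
$k{\left(y,O \right)} = 125$
$T{\left(-174,-97 \right)} - k{\left(-33,-148 \right)} = -97 - 125 = -222$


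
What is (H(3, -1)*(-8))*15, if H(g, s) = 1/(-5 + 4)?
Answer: 120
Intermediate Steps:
H(g, s) = -1 (H(g, s) = 1/(-1) = -1)
(H(3, -1)*(-8))*15 = -1*(-8)*15 = 8*15 = 120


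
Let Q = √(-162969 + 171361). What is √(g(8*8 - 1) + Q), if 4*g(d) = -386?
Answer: √(-386 + 8*√2098)/2 ≈ 2.2118*I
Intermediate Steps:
g(d) = -193/2 (g(d) = (¼)*(-386) = -193/2)
Q = 2*√2098 (Q = √8392 = 2*√2098 ≈ 91.608)
√(g(8*8 - 1) + Q) = √(-193/2 + 2*√2098)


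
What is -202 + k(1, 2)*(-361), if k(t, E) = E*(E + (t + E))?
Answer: -3812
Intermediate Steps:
k(t, E) = E*(t + 2*E) (k(t, E) = E*(E + (E + t)) = E*(t + 2*E))
-202 + k(1, 2)*(-361) = -202 + (2*(1 + 2*2))*(-361) = -202 + (2*(1 + 4))*(-361) = -202 + (2*5)*(-361) = -202 + 10*(-361) = -202 - 3610 = -3812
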